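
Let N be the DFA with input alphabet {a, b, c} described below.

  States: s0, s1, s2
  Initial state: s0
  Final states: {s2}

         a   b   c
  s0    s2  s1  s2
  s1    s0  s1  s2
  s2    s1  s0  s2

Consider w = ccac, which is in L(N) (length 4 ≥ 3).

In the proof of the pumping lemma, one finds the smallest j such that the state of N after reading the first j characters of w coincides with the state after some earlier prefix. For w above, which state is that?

s2

State sequence: s0 -c-> s2 -c-> s2 -a-> s1 -c-> s2
First repeat at step 2: s2 was already visited.

The earliest repeat is at step j = 2: N is in s2, which it already visited at step i = 1.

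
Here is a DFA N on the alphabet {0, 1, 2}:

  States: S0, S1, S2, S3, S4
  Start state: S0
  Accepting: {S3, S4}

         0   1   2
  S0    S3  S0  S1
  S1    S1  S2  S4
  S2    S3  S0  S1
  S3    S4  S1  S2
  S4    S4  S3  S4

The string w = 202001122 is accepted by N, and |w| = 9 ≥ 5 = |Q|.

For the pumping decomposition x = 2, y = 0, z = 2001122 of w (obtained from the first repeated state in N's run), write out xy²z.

xy^2z = 2·0·0·2001122 = 2002001122.
Reading y = 0 takes N from S1 back to S1, so after x·y·y the machine is still in S1, and z then leads to the accepting state S4. Hence 2002001122 ∈ L(N).

2002001122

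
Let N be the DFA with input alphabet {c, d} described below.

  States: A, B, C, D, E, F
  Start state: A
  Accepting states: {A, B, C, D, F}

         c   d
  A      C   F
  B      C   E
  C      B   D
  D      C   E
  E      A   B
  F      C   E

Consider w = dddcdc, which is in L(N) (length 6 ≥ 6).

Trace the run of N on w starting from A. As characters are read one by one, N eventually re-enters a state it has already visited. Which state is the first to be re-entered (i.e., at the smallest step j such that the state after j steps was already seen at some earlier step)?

Run of N on w = d d d c d c:
  step 0: A  (start)
  step 1: F  (read d: A→F)
  step 2: E  (read d: F→E)
  step 3: B  (read d: E→B)
  step 4: C  (read c: B→C)
  step 5: D  (read d: C→D)
  step 6: C  (read c: D→C)   ← first repeat (C seen earlier)

The earliest repeat is at step j = 6: N is in C, which it already visited at step i = 4.
Pumping length from the standard proof: p = 6 (the number of states). The repeated state found above gives |xy| = j ≤ 6 and |y| = j − i ≥ 1.

C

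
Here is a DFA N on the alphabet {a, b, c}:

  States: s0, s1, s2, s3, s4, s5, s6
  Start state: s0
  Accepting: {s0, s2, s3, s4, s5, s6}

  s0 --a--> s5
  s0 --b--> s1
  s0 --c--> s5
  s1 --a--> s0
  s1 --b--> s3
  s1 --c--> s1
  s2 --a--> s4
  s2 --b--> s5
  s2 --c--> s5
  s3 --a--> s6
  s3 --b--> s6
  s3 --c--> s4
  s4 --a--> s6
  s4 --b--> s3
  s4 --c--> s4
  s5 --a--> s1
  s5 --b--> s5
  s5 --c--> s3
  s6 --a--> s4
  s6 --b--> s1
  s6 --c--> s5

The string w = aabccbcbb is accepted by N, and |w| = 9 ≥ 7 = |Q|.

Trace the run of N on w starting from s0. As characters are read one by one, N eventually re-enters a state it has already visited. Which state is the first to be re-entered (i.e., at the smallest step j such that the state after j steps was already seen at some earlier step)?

Run of N on w = a a b c c b c b b:
  step 0: s0  (start)
  step 1: s5  (read a: s0→s5)
  step 2: s1  (read a: s5→s1)
  step 3: s3  (read b: s1→s3)
  step 4: s4  (read c: s3→s4)
  step 5: s4  (read c: s4→s4)   ← first repeat (s4 seen earlier)
  step 6: s3  (read b: s4→s3)
  step 7: s4  (read c: s3→s4)
  step 8: s3  (read b: s4→s3)
  step 9: s6  (read b: s3→s6)

The earliest repeat is at step j = 5: N is in s4, which it already visited at step i = 4.

s4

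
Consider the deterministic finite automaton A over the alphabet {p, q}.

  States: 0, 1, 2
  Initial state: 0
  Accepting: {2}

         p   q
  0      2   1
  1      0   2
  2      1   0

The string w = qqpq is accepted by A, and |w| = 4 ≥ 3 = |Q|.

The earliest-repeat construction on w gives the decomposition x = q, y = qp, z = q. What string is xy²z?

qqpqpq

xy^2z = q·qp·qp·q = qqpqpq.
Reading y = qp takes A from 1 back to 1, so after x·y·y the machine is still in 1, and z then leads to the accepting state 2. Hence qqpqpq ∈ L(A).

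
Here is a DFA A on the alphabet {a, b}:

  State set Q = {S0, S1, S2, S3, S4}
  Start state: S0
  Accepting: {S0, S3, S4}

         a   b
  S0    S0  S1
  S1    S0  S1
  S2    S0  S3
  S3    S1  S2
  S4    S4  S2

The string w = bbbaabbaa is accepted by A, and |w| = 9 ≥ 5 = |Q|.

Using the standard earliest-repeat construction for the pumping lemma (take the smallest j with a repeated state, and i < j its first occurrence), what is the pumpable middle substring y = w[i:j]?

State sequence: S0 -b-> S1 -b-> S1 -b-> S1 -a-> S0 -a-> S0 -b-> S1 -b-> S1 -a-> S0 -a-> S0
First repeat at step 2: S1 was already visited.

So i = 1, j = 2, giving x = w[0:1] = b, y = w[1:2] = b, z = w[2:9] = baabbaa.
Check: |xy| = 2 ≤ 5 and |y| = 1 ≥ 1. Reading y takes A from S1 back to S1, so every xyⁱz is accepted.

b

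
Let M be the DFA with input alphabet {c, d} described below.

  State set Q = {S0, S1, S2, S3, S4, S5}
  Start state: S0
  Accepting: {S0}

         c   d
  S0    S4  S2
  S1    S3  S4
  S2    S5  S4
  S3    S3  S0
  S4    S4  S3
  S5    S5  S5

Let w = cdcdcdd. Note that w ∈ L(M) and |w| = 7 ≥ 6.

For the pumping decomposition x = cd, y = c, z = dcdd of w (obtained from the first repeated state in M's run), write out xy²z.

cdccdcdd

xy^2z = cd·c·c·dcdd = cdccdcdd.
Reading y = c takes M from S3 back to S3, so after x·y·y the machine is still in S3, and z then leads to the accepting state S0. Hence cdccdcdd ∈ L(M).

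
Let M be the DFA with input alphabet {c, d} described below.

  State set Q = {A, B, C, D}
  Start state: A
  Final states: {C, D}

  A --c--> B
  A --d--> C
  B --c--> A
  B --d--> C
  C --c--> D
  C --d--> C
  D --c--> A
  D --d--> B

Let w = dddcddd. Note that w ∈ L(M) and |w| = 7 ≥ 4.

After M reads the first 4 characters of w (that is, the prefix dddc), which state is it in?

D

State sequence: A -d-> C -d-> C -d-> C -c-> D

After reading 4 characters, M is in state D.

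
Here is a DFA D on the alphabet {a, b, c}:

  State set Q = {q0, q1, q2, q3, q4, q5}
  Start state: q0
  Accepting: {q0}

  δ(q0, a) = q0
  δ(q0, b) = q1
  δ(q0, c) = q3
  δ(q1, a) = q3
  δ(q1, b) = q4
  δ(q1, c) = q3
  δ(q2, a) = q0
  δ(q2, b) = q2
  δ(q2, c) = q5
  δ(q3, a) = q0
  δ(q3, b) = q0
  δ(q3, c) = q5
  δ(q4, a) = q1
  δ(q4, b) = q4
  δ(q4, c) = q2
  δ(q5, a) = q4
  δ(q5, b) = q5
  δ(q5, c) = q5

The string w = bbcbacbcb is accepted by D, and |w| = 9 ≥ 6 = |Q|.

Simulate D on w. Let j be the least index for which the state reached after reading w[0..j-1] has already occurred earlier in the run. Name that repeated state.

State sequence: q0 -b-> q1 -b-> q4 -c-> q2 -b-> q2 -a-> q0 -c-> q3 -b-> q0 -c-> q3 -b-> q0
First repeat at step 4: q2 was already visited.

The earliest repeat is at step j = 4: D is in q2, which it already visited at step i = 3.
With |Q| = 6, pigeonhole forces a state repeat no later than step 6; the substring read between the first and second visits to that state can be pumped.

q2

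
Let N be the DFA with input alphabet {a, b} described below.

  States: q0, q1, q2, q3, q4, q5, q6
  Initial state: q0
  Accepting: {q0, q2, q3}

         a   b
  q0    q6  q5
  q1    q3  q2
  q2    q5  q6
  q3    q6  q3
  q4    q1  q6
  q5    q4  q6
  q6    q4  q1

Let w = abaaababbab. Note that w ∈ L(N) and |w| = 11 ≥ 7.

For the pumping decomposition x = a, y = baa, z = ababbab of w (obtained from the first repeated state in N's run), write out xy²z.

abaabaaababbab

xy^2z = a·baa·baa·ababbab = abaabaaababbab.
Reading y = baa takes N from q6 back to q6, so after x·y·y the machine is still in q6, and z then leads to the accepting state q3. Hence abaabaaababbab ∈ L(N).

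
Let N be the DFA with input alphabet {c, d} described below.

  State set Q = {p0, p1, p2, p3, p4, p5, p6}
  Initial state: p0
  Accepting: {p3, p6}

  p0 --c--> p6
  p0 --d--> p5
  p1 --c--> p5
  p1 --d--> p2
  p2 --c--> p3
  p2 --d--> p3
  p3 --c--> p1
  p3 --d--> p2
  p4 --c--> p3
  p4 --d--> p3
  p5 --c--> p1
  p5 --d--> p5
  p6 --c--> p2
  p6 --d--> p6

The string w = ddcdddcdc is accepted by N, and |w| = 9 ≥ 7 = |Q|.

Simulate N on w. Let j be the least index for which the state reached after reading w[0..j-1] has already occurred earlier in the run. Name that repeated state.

State sequence: p0 -d-> p5 -d-> p5 -c-> p1 -d-> p2 -d-> p3 -d-> p2 -c-> p3 -d-> p2 -c-> p3
First repeat at step 2: p5 was already visited.

The earliest repeat is at step j = 2: N is in p5, which it already visited at step i = 1.
Since N has 7 states, any run of length ≥ 7 visits 7+1 states, so by pigeonhole some state repeats within the first 7 steps — that repeat gives the pumpable loop.

p5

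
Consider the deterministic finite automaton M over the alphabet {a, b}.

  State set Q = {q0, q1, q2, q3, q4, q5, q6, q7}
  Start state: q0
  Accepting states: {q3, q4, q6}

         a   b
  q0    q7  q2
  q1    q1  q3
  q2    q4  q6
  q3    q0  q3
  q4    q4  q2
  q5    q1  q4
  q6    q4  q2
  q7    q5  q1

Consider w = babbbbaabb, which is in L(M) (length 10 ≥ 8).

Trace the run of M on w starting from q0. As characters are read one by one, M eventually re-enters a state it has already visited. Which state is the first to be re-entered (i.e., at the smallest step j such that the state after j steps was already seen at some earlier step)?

q2

State sequence: q0 -b-> q2 -a-> q4 -b-> q2 -b-> q6 -b-> q2 -b-> q6 -a-> q4 -a-> q4 -b-> q2 -b-> q6
First repeat at step 3: q2 was already visited.

The earliest repeat is at step j = 3: M is in q2, which it already visited at step i = 1.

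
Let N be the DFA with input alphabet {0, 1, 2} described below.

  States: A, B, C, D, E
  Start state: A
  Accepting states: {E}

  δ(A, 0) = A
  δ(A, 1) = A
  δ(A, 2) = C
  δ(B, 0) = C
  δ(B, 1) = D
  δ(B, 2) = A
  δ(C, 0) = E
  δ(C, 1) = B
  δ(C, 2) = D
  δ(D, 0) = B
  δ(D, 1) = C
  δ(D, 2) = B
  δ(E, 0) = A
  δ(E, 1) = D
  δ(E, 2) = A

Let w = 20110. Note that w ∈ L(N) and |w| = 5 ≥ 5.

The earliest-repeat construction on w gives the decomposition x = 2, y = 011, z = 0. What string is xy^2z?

xy^2z = 2·011·011·0 = 20110110.
Reading y = 011 takes N from C back to C, so after x·y·y the machine is still in C, and z then leads to the accepting state E. Hence 20110110 ∈ L(N).

20110110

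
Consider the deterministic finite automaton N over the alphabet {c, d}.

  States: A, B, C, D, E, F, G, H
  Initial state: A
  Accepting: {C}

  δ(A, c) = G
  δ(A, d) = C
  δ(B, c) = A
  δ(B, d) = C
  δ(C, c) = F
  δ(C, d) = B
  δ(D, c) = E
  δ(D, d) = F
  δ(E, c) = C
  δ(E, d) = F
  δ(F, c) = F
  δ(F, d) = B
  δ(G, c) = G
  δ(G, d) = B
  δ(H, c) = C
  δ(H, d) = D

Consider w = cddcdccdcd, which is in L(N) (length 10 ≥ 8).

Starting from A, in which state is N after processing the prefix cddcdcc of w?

State sequence: A -c-> G -d-> B -d-> C -c-> F -d-> B -c-> A -c-> G

After reading 7 characters, N is in state G.

G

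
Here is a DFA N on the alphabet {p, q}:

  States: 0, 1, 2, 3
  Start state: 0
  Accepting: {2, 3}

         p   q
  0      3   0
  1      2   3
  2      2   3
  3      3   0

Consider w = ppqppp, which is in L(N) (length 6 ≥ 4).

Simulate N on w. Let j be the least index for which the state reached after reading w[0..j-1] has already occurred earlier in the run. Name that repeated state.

3

Run of N on w = p p q p p p:
  step 0: 0  (start)
  step 1: 3  (read p: 0→3)
  step 2: 3  (read p: 3→3)   ← first repeat (3 seen earlier)
  step 3: 0  (read q: 3→0)
  step 4: 3  (read p: 0→3)
  step 5: 3  (read p: 3→3)
  step 6: 3  (read p: 3→3)

The earliest repeat is at step j = 2: N is in 3, which it already visited at step i = 1.
Since N has 4 states, any run of length ≥ 4 visits 4+1 states, so by pigeonhole some state repeats within the first 4 steps — that repeat gives the pumpable loop.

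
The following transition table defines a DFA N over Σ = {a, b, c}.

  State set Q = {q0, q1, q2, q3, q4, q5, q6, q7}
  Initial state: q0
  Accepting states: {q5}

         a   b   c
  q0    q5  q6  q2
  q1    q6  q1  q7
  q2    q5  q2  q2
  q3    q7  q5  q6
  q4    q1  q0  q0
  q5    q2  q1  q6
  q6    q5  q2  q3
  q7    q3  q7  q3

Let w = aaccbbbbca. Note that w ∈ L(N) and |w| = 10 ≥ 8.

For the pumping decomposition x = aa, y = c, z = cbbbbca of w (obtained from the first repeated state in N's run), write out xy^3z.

xy^3z = aa·c·c·c·cbbbbca = aaccccbbbbca.
Reading y = c takes N from q2 back to q2, so after x·y·y·y the machine is still in q2, and z then leads to the accepting state q5. Hence aaccccbbbbca ∈ L(N).

aaccccbbbbca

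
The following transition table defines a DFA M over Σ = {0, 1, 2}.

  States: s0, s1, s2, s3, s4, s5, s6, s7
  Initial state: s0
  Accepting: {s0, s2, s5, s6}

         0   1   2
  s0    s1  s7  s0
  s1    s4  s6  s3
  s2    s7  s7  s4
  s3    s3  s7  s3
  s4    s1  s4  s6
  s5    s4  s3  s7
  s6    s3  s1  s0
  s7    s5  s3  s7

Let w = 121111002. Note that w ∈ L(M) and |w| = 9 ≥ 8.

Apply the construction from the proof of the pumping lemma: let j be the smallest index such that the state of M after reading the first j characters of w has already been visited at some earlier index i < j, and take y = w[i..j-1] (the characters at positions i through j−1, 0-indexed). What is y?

State sequence: s0 -1-> s7 -2-> s7 -1-> s3 -1-> s7 -1-> s3 -1-> s7 -0-> s5 -0-> s4 -2-> s6
First repeat at step 2: s7 was already visited.

So i = 1, j = 2, giving x = w[0:1] = 1, y = w[1:2] = 2, z = w[2:9] = 1111002.
Check: |xy| = 2 ≤ 8 and |y| = 1 ≥ 1. Reading y takes M from s7 back to s7, so every xyⁱz is accepted.

2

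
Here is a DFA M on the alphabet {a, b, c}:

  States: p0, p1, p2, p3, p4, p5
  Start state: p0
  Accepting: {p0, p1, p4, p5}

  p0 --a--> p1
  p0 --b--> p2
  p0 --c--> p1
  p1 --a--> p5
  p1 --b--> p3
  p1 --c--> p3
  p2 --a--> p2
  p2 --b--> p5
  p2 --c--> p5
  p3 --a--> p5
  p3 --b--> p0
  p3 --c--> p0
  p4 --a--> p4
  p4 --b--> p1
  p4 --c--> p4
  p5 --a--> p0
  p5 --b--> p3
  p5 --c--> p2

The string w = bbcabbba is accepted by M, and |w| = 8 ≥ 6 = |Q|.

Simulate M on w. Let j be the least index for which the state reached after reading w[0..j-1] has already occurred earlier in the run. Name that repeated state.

p2

Run of M on w = b b c a b b b a:
  step 0: p0  (start)
  step 1: p2  (read b: p0→p2)
  step 2: p5  (read b: p2→p5)
  step 3: p2  (read c: p5→p2)   ← first repeat (p2 seen earlier)
  step 4: p2  (read a: p2→p2)
  step 5: p5  (read b: p2→p5)
  step 6: p3  (read b: p5→p3)
  step 7: p0  (read b: p3→p0)
  step 8: p1  (read a: p0→p1)

The earliest repeat is at step j = 3: M is in p2, which it already visited at step i = 1.
Pumping length from the standard proof: p = 6 (the number of states). The repeated state found above gives |xy| = j ≤ 6 and |y| = j − i ≥ 1.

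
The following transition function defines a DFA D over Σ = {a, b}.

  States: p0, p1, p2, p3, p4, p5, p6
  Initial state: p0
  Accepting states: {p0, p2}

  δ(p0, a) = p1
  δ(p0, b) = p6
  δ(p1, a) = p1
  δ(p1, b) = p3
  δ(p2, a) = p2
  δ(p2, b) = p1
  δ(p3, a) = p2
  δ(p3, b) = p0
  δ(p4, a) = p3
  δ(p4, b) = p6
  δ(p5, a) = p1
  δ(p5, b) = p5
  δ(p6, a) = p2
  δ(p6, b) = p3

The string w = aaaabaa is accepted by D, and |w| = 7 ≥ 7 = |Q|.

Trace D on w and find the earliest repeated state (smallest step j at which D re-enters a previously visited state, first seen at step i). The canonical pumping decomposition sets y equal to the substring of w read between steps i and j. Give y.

a

State sequence: p0 -a-> p1 -a-> p1 -a-> p1 -a-> p1 -b-> p3 -a-> p2 -a-> p2
First repeat at step 2: p1 was already visited.

So i = 1, j = 2, giving x = w[0:1] = a, y = w[1:2] = a, z = w[2:7] = aabaa.
Check: |xy| = 2 ≤ 7 and |y| = 1 ≥ 1. Reading y takes D from p1 back to p1, so every xyⁱz is accepted.
The DFA has 7 states, so the proof of the pumping lemma guarantees a repeated state among the first 7+1 visited; the segment between the two visits is the pumpable y.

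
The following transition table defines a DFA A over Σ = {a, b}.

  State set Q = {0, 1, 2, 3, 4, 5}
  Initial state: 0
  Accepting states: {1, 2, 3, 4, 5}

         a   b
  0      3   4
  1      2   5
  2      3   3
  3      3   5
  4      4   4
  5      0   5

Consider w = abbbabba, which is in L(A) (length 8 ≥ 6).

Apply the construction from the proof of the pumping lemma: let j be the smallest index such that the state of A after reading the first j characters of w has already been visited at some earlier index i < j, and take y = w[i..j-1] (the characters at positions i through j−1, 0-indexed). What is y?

b

Run of A on w = a b b b a b b a:
  step 0: 0  (start)
  step 1: 3  (read a: 0→3)
  step 2: 5  (read b: 3→5)
  step 3: 5  (read b: 5→5)   ← first repeat (5 seen earlier)
  step 4: 5  (read b: 5→5)
  step 5: 0  (read a: 5→0)
  step 6: 4  (read b: 0→4)
  step 7: 4  (read b: 4→4)
  step 8: 4  (read a: 4→4)

So i = 2, j = 3, giving x = w[0:2] = ab, y = w[2:3] = b, z = w[3:8] = babba.
Check: |xy| = 3 ≤ 6 and |y| = 1 ≥ 1. Reading y takes A from 5 back to 5, so every xyⁱz is accepted.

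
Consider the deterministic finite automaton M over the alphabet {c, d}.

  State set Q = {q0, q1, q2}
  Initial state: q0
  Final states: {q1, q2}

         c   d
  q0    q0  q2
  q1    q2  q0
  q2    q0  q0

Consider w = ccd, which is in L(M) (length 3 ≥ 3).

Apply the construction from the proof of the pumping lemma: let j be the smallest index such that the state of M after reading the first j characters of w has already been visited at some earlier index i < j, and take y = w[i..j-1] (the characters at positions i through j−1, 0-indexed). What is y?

c

Run of M on w = c c d:
  step 0: q0  (start)
  step 1: q0  (read c: q0→q0)   ← first repeat (q0 seen earlier)
  step 2: q0  (read c: q0→q0)
  step 3: q2  (read d: q0→q2)

So i = 0, j = 1, giving x = w[0:0] = ε, y = w[0:1] = c, z = w[1:3] = cd.
Check: |xy| = 1 ≤ 3 and |y| = 1 ≥ 1. Reading y takes M from q0 back to q0, so every xyⁱz is accepted.
With |Q| = 3, pigeonhole forces a state repeat no later than step 3; the substring read between the first and second visits to that state can be pumped.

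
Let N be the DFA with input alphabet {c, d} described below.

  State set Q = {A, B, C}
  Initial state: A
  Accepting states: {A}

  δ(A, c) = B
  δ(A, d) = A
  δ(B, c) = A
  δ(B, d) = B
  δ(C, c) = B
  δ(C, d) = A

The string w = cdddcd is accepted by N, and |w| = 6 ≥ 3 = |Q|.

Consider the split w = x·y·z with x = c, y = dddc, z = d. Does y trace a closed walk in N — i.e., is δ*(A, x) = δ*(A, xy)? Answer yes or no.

Run of N on the first 5 characters of w = c d d d c:
  step 0: A  (start)
  step 1: B  (read c: A→B)
  step 2: B  (read d: B→B)
  step 3: B  (read d: B→B)
  step 4: B  (read d: B→B)
  step 5: A  (read c: B→A)

After x (step 1): B. After xy (step 5): A.
They differ (B ≠ A), so y is not a cycle from the state after x; this split is not the one the pumping-lemma construction produces, and pumping y need not keep the string in L(N).

no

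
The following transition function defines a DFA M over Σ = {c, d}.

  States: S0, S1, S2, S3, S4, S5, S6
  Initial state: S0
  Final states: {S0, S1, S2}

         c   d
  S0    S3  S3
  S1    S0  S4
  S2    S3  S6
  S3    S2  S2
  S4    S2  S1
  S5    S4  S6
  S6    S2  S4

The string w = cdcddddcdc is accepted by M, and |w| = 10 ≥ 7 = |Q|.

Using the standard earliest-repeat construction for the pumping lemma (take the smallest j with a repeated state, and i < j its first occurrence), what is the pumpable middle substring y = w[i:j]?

dc

State sequence: S0 -c-> S3 -d-> S2 -c-> S3 -d-> S2 -d-> S6 -d-> S4 -d-> S1 -c-> S0 -d-> S3 -c-> S2
First repeat at step 3: S3 was already visited.

So i = 1, j = 3, giving x = w[0:1] = c, y = w[1:3] = dc, z = w[3:10] = ddddcdc.
Check: |xy| = 3 ≤ 7 and |y| = 2 ≥ 1. Reading y takes M from S3 back to S3, so every xyⁱz is accepted.
The DFA has 7 states, so the proof of the pumping lemma guarantees a repeated state among the first 7+1 visited; the segment between the two visits is the pumpable y.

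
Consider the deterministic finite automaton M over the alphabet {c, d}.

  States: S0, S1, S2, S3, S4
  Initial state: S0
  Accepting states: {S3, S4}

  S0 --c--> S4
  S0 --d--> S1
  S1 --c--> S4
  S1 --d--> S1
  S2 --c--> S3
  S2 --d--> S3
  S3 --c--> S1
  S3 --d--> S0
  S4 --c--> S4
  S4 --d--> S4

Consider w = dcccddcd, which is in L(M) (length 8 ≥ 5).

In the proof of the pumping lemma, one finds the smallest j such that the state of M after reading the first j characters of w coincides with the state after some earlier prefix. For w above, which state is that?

Run of M on w = d c c c d d c d:
  step 0: S0  (start)
  step 1: S1  (read d: S0→S1)
  step 2: S4  (read c: S1→S4)
  step 3: S4  (read c: S4→S4)   ← first repeat (S4 seen earlier)
  step 4: S4  (read c: S4→S4)
  step 5: S4  (read d: S4→S4)
  step 6: S4  (read d: S4→S4)
  step 7: S4  (read c: S4→S4)
  step 8: S4  (read d: S4→S4)

The earliest repeat is at step j = 3: M is in S4, which it already visited at step i = 2.
Since M has 5 states, any run of length ≥ 5 visits 5+1 states, so by pigeonhole some state repeats within the first 5 steps — that repeat gives the pumpable loop.

S4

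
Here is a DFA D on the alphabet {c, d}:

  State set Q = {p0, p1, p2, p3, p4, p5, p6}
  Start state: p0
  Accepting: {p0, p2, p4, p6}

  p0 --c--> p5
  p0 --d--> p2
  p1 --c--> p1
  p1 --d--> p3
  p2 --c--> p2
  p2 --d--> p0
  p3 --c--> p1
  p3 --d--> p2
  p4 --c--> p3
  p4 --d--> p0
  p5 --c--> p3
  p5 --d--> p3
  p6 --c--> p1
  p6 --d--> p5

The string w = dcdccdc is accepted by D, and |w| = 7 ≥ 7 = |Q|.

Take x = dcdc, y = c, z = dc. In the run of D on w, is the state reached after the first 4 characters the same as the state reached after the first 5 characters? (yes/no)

State sequence: p0 -d-> p2 -c-> p2 -d-> p0 -c-> p5 -c-> p3

After x (step 4): p5. After xy (step 5): p3.
They differ (p5 ≠ p3), so y is not a cycle from the state after x; this split is not the one the pumping-lemma construction produces, and pumping y need not keep the string in L(D).

no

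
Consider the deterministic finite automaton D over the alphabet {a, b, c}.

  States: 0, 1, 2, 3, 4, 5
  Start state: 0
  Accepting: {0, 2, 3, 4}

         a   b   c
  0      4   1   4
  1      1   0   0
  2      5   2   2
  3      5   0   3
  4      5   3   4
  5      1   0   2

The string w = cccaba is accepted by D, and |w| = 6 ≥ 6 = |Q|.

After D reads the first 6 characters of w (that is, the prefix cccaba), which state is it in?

4

State sequence: 0 -c-> 4 -c-> 4 -c-> 4 -a-> 5 -b-> 0 -a-> 4

After reading 6 characters, D is in state 4.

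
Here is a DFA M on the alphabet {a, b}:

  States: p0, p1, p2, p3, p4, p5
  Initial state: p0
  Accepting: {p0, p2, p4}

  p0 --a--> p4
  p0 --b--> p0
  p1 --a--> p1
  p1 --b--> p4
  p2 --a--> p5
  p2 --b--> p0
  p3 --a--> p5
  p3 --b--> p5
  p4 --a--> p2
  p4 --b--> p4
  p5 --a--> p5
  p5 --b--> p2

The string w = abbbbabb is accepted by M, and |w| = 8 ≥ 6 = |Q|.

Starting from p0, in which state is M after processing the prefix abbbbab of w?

p0

State sequence: p0 -a-> p4 -b-> p4 -b-> p4 -b-> p4 -b-> p4 -a-> p2 -b-> p0

After reading 7 characters, M is in state p0.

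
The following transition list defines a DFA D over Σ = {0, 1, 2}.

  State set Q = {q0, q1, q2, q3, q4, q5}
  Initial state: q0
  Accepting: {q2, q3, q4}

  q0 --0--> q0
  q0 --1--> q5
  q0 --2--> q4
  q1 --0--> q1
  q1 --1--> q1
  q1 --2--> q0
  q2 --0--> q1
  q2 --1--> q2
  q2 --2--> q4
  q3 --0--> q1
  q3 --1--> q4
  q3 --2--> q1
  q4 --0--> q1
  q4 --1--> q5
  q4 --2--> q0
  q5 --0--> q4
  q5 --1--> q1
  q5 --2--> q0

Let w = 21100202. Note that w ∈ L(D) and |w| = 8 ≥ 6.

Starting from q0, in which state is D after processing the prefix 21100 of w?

State sequence: q0 -2-> q4 -1-> q5 -1-> q1 -0-> q1 -0-> q1

After reading 5 characters, D is in state q1.

q1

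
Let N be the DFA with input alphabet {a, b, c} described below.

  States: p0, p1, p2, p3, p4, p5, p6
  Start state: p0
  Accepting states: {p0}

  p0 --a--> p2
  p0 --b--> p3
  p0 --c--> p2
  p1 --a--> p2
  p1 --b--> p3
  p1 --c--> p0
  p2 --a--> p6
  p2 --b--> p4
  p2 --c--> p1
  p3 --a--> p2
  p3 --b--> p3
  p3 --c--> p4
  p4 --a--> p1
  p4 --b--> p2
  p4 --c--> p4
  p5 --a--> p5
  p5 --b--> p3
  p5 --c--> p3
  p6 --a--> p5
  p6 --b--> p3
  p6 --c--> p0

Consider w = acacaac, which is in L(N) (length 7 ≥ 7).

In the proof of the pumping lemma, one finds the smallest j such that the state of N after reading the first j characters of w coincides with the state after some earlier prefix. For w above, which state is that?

p2

State sequence: p0 -a-> p2 -c-> p1 -a-> p2 -c-> p1 -a-> p2 -a-> p6 -c-> p0
First repeat at step 3: p2 was already visited.

The earliest repeat is at step j = 3: N is in p2, which it already visited at step i = 1.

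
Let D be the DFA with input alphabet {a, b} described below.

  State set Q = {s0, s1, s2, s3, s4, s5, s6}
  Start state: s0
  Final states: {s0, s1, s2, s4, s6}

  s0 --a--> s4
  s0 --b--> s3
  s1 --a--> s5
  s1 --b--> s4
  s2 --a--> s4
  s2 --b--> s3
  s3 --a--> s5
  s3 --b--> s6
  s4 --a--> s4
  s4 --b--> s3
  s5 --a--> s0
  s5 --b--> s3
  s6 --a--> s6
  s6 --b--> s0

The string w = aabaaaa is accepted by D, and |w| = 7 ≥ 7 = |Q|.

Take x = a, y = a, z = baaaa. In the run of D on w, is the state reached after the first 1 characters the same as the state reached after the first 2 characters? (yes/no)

yes

State sequence: s0 -a-> s4 -a-> s4

After x (step 1): s4. After xy (step 2): s4.
They match, so y = a drives D around a cycle from s4 back to itself; pumping y any number of times keeps D in s4 before reading z, and xyⁱz ∈ L(D) for every i ≥ 0.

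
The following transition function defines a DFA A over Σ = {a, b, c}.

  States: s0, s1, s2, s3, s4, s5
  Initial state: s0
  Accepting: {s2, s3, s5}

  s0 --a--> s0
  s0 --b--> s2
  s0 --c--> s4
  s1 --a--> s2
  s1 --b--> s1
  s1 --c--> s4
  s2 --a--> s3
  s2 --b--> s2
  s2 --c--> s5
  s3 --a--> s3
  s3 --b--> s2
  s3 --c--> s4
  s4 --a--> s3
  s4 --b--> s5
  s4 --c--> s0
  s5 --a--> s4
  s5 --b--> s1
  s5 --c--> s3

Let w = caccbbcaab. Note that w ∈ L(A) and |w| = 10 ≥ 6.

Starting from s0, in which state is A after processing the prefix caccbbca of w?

State sequence: s0 -c-> s4 -a-> s3 -c-> s4 -c-> s0 -b-> s2 -b-> s2 -c-> s5 -a-> s4

After reading 8 characters, A is in state s4.
(This kind of state-tracing is the core of the pumping-lemma construction: with 6 states, pigeonhole forces a repeat within the first 6 steps.)

s4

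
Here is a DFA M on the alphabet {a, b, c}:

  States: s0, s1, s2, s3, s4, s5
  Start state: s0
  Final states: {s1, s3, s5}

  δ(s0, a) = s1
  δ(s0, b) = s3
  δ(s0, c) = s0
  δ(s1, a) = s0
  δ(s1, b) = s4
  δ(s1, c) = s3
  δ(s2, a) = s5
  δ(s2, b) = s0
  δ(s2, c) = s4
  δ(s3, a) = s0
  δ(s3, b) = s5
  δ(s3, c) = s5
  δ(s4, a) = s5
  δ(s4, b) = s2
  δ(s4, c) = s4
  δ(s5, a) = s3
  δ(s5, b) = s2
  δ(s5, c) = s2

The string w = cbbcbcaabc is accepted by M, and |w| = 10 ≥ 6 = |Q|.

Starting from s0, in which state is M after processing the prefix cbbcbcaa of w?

s0

Run of M on the first 8 characters of w = c b b c b c a a:
  step 0: s0  (start)
  step 1: s0  (read c: s0→s0)
  step 2: s3  (read b: s0→s3)
  step 3: s5  (read b: s3→s5)
  step 4: s2  (read c: s5→s2)
  step 5: s0  (read b: s2→s0)
  step 6: s0  (read c: s0→s0)
  step 7: s1  (read a: s0→s1)
  step 8: s0  (read a: s1→s0)

After reading 8 characters, M is in state s0.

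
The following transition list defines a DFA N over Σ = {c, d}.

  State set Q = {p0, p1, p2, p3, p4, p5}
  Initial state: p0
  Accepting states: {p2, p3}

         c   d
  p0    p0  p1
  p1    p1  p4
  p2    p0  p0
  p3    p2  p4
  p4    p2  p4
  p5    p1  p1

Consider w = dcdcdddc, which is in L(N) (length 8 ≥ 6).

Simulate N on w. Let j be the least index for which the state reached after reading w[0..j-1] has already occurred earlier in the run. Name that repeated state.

Run of N on w = d c d c d d d c:
  step 0: p0  (start)
  step 1: p1  (read d: p0→p1)
  step 2: p1  (read c: p1→p1)   ← first repeat (p1 seen earlier)
  step 3: p4  (read d: p1→p4)
  step 4: p2  (read c: p4→p2)
  step 5: p0  (read d: p2→p0)
  step 6: p1  (read d: p0→p1)
  step 7: p4  (read d: p1→p4)
  step 8: p2  (read c: p4→p2)

The earliest repeat is at step j = 2: N is in p1, which it already visited at step i = 1.
Pumping length from the standard proof: p = 6 (the number of states). The repeated state found above gives |xy| = j ≤ 6 and |y| = j − i ≥ 1.

p1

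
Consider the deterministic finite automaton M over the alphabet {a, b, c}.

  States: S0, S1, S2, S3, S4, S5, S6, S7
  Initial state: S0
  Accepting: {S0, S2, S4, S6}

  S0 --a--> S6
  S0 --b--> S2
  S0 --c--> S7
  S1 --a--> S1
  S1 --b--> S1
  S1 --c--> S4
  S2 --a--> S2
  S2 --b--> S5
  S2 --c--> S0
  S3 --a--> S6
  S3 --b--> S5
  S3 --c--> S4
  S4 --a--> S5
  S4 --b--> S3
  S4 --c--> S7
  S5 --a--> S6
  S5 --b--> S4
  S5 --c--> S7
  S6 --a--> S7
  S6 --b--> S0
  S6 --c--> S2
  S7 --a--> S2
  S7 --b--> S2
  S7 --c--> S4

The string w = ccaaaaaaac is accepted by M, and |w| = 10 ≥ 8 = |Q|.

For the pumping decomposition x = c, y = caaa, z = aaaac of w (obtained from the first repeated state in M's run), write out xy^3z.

ccaaacaaacaaaaaaac

xy^3z = c·caaa·caaa·caaa·aaaac = ccaaacaaacaaaaaaac.
Reading y = caaa takes M from S7 back to S7, so after x·y·y·y the machine is still in S7, and z then leads to the accepting state S0. Hence ccaaacaaacaaaaaaac ∈ L(M).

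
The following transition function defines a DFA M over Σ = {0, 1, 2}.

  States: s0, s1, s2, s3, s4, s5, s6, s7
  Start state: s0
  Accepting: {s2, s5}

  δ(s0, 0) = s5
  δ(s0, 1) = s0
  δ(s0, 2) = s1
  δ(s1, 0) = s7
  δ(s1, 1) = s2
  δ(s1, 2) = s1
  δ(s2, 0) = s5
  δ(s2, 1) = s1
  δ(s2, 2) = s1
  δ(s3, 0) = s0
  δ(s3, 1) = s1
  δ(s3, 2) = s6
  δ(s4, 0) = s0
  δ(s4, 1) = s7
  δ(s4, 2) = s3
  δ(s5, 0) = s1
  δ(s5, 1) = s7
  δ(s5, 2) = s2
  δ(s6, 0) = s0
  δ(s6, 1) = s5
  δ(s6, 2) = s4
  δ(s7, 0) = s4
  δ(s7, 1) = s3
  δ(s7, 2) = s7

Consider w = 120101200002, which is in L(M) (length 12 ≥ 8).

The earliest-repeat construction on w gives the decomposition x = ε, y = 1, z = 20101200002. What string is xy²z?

xy^2z = ε·1·1·20101200002 = 1120101200002.
Reading y = 1 takes M from s0 back to s0, so after x·y·y the machine is still in s0, and z then leads to the accepting state s2. Hence 1120101200002 ∈ L(M).

1120101200002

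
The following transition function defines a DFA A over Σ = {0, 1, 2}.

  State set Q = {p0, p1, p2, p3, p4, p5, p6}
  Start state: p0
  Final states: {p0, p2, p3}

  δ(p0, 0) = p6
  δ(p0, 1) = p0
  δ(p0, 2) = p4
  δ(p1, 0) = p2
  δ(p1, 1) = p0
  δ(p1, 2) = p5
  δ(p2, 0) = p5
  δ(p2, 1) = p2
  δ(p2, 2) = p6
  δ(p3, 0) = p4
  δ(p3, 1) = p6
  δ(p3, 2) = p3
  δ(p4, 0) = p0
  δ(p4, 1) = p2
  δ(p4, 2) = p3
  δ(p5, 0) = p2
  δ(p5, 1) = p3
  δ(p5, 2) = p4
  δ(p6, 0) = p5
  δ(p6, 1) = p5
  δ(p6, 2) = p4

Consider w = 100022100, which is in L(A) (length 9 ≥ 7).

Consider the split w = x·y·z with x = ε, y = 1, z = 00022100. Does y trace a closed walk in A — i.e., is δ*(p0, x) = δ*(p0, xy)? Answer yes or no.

State sequence: p0 -1-> p0

After x (step 0): p0. After xy (step 1): p0.
They match, so y = 1 drives A around a cycle from p0 back to itself; pumping y any number of times keeps A in p0 before reading z, and xyⁱz ∈ L(A) for every i ≥ 0.

yes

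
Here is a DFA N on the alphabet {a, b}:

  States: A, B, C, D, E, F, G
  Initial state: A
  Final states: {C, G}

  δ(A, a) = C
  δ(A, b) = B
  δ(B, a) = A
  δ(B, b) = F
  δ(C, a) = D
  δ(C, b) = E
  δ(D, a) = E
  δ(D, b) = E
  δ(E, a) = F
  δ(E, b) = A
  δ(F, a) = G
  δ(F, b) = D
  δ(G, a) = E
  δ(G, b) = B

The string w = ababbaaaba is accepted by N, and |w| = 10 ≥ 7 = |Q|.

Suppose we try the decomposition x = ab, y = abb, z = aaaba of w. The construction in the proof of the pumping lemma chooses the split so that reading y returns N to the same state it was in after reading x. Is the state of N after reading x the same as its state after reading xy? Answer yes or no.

State sequence: A -a-> C -b-> E -a-> F -b-> D -b-> E

After x (step 2): E. After xy (step 5): E.
They match, so y = abb drives N around a cycle from E back to itself; pumping y any number of times keeps N in E before reading z, and xyⁱz ∈ L(N) for every i ≥ 0.

yes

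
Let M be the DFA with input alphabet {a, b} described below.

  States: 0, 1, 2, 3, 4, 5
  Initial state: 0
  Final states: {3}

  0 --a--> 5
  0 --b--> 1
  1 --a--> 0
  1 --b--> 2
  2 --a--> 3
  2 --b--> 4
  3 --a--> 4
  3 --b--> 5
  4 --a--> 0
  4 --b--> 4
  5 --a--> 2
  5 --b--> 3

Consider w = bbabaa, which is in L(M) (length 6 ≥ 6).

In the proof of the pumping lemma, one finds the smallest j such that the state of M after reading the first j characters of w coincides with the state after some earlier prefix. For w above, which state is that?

State sequence: 0 -b-> 1 -b-> 2 -a-> 3 -b-> 5 -a-> 2 -a-> 3
First repeat at step 5: 2 was already visited.

The earliest repeat is at step j = 5: M is in 2, which it already visited at step i = 2.
The DFA has 6 states, so the proof of the pumping lemma guarantees a repeated state among the first 6+1 visited; the segment between the two visits is the pumpable y.

2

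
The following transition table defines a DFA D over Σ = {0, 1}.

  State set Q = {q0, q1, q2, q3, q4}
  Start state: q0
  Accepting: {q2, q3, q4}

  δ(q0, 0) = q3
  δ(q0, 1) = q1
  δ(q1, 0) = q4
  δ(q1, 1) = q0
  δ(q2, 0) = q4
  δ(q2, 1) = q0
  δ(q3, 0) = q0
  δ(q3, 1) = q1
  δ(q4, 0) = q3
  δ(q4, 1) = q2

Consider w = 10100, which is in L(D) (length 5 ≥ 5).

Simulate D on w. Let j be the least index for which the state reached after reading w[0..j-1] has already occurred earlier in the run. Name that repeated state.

q4

State sequence: q0 -1-> q1 -0-> q4 -1-> q2 -0-> q4 -0-> q3
First repeat at step 4: q4 was already visited.

The earliest repeat is at step j = 4: D is in q4, which it already visited at step i = 2.
The DFA has 5 states, so the proof of the pumping lemma guarantees a repeated state among the first 5+1 visited; the segment between the two visits is the pumpable y.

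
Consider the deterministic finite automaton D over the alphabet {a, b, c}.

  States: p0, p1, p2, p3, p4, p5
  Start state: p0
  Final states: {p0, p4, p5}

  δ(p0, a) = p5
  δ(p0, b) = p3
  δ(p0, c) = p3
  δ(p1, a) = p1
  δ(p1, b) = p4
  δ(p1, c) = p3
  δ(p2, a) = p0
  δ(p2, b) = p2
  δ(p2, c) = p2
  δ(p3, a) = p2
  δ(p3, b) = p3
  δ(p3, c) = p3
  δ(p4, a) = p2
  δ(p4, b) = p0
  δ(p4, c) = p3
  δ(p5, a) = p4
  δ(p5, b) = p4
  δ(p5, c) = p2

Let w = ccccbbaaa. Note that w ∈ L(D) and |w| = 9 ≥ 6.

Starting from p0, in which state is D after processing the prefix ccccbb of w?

State sequence: p0 -c-> p3 -c-> p3 -c-> p3 -c-> p3 -b-> p3 -b-> p3

After reading 6 characters, D is in state p3.

p3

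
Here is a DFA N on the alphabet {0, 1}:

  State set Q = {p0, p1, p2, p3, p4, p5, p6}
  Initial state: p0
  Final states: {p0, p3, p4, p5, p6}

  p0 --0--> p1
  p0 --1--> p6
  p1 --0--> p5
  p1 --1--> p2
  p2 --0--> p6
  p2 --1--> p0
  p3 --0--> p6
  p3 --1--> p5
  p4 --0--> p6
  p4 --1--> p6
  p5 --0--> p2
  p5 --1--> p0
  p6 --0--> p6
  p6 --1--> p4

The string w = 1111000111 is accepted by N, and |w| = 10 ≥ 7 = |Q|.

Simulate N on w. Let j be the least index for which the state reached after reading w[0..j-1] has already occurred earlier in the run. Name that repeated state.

p6

State sequence: p0 -1-> p6 -1-> p4 -1-> p6 -1-> p4 -0-> p6 -0-> p6 -0-> p6 -1-> p4 -1-> p6 -1-> p4
First repeat at step 3: p6 was already visited.

The earliest repeat is at step j = 3: N is in p6, which it already visited at step i = 1.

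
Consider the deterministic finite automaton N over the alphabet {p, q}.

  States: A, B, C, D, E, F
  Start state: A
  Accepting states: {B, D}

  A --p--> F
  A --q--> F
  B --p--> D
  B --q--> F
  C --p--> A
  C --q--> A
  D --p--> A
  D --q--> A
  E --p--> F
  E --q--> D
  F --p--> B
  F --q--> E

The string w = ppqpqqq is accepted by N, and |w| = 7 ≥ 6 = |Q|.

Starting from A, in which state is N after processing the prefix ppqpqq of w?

E

State sequence: A -p-> F -p-> B -q-> F -p-> B -q-> F -q-> E

After reading 6 characters, N is in state E.
(This kind of state-tracing is the core of the pumping-lemma construction: with 6 states, pigeonhole forces a repeat within the first 6 steps.)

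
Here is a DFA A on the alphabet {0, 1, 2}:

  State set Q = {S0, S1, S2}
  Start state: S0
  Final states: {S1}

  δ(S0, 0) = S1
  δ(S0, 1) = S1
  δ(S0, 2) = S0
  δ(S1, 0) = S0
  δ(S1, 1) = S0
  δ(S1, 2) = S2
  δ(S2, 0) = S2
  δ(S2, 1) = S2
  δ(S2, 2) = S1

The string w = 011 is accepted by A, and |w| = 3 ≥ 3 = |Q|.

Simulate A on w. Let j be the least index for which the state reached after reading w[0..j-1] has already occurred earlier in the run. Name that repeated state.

S0

State sequence: S0 -0-> S1 -1-> S0 -1-> S1
First repeat at step 2: S0 was already visited.

The earliest repeat is at step j = 2: A is in S0, which it already visited at step i = 0.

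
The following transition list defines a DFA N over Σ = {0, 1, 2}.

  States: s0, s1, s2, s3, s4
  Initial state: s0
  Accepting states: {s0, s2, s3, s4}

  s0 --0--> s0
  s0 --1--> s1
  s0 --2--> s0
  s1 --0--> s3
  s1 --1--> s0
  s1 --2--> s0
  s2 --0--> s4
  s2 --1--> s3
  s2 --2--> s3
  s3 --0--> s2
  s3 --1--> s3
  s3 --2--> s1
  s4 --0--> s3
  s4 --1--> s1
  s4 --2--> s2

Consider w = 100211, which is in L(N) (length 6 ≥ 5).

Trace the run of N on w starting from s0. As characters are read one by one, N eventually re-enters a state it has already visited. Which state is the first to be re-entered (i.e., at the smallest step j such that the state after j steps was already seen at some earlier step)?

s3

Run of N on w = 1 0 0 2 1 1:
  step 0: s0  (start)
  step 1: s1  (read 1: s0→s1)
  step 2: s3  (read 0: s1→s3)
  step 3: s2  (read 0: s3→s2)
  step 4: s3  (read 2: s2→s3)   ← first repeat (s3 seen earlier)
  step 5: s3  (read 1: s3→s3)
  step 6: s3  (read 1: s3→s3)

The earliest repeat is at step j = 4: N is in s3, which it already visited at step i = 2.
With |Q| = 5, pigeonhole forces a state repeat no later than step 5; the substring read between the first and second visits to that state can be pumped.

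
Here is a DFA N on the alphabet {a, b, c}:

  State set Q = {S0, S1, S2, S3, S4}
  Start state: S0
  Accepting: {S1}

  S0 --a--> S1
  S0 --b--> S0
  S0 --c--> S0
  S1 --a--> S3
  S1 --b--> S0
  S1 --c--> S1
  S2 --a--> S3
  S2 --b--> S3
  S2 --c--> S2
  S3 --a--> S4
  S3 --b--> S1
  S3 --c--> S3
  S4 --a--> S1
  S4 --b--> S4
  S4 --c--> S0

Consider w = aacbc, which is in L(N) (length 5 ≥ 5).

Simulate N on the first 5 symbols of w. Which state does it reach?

S1

State sequence: S0 -a-> S1 -a-> S3 -c-> S3 -b-> S1 -c-> S1

After reading 5 characters, N is in state S1.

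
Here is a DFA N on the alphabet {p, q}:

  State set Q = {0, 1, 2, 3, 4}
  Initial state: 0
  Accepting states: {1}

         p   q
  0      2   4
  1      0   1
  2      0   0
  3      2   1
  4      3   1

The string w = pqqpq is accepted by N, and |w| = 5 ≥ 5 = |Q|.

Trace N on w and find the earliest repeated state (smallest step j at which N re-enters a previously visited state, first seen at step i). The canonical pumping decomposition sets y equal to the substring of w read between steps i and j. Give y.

pq

State sequence: 0 -p-> 2 -q-> 0 -q-> 4 -p-> 3 -q-> 1
First repeat at step 2: 0 was already visited.

So i = 0, j = 2, giving x = w[0:0] = ε, y = w[0:2] = pq, z = w[2:5] = qpq.
Check: |xy| = 2 ≤ 5 and |y| = 2 ≥ 1. Reading y takes N from 0 back to 0, so every xyⁱz is accepted.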